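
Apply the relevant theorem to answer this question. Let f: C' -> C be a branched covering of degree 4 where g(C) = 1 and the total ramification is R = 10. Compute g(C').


Riemann-Hurwitz formula: 2g' - 2 = d(2g - 2) + R
Given: d = 4, g = 1, R = 10
2g' - 2 = 4*(2*1 - 2) + 10
2g' - 2 = 4*0 + 10
2g' - 2 = 0 + 10 = 10
2g' = 12
g' = 6

6


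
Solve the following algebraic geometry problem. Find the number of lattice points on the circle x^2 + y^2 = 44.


Systematically check integer values of x where x^2 <= 44.
For each valid x, check if 44 - x^2 is a perfect square.
Total integer solutions found: 0

0


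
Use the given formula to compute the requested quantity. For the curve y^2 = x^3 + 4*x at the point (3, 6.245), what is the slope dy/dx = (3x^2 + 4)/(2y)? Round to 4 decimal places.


Using implicit differentiation of y^2 = x^3 + 4*x:
2y * dy/dx = 3x^2 + 4
dy/dx = (3x^2 + 4)/(2y)
Numerator: 3*3^2 + 4 = 31
Denominator: 2*6.245 = 12.49
dy/dx = 31/12.49 = 2.4820

2.4820


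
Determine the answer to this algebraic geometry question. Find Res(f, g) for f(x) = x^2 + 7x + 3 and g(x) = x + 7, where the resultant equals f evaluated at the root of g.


For Res(f, x - c), we evaluate f at x = c.
f(-7) = (-7)^2 + 7*(-7) + 3
= 49 - 49 + 3
= 0 + 3 = 3
Res(f, g) = 3

3


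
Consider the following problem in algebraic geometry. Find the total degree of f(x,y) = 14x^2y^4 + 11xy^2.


Examine each term for its total degree (sum of exponents).
  Term '14x^2y^4' has total degree 2+4 = 6.
  Term '11xy^2' has total degree 1+2 = 3.
The maximum total degree among all terms is 6.

6


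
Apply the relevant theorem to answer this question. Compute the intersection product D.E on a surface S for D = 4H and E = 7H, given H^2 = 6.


Using bilinearity of the intersection pairing on a surface S:
(aH).(bH) = ab * (H.H)
We have H^2 = 6.
D.E = (4H).(7H) = 4*7*6
= 28*6
= 168

168


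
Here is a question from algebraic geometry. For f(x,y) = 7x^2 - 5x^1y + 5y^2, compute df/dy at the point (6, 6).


df/dy = (-5)*x^1 + 2*5*y^1
At (6,6): (-5)*6^1 + 2*5*6^1
= -30 + 60
= 30

30


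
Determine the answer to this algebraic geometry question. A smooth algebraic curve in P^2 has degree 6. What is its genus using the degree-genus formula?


Using the genus formula for smooth plane curves:
g = (d-1)(d-2)/2
g = (6-1)(6-2)/2
g = 5*4/2
g = 20/2 = 10

10


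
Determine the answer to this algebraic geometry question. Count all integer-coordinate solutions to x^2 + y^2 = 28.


Systematically check integer values of x where x^2 <= 28.
For each valid x, check if 28 - x^2 is a perfect square.
Total integer solutions found: 0

0


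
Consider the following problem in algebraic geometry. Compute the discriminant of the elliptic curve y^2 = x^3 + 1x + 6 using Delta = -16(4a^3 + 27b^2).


Compute each component:
4a^3 = 4*1^3 = 4*1 = 4
27b^2 = 27*6^2 = 27*36 = 972
4a^3 + 27b^2 = 4 + 972 = 976
Delta = -16*976 = -15616

-15616


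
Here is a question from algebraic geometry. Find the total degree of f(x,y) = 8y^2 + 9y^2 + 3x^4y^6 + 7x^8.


Examine each term for its total degree (sum of exponents).
  Term '8y^2' has total degree 0+2 = 2.
  Term '9y^2' has total degree 0+2 = 2.
  Term '3x^4y^6' has total degree 4+6 = 10.
  Term '7x^8' has total degree 8+0 = 8.
The maximum total degree among all terms is 10.

10


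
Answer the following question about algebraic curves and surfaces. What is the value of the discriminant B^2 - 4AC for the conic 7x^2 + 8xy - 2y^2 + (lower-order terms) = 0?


The discriminant of a conic Ax^2 + Bxy + Cy^2 + ... = 0 is B^2 - 4AC.
B^2 = 8^2 = 64
4AC = 4*7*(-2) = -56
Discriminant = 64 + 56 = 120

120


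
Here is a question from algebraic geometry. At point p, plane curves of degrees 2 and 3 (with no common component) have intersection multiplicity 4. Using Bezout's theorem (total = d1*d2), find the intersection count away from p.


By Bezout's theorem, the total intersection number is d1 * d2.
Total = 2 * 3 = 6
Intersection multiplicity at p = 4
Remaining intersections = 6 - 4 = 2

2


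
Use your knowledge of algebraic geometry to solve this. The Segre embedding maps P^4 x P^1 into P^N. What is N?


The Segre embedding maps P^m x P^n into P^N via
all products of coordinates from each factor.
N = (m+1)(n+1) - 1
N = (4+1)(1+1) - 1
N = 5*2 - 1
N = 10 - 1 = 9

9


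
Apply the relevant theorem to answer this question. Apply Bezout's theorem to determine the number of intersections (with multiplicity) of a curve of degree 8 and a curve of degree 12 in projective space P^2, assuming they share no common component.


Bezout's theorem states the intersection count equals the product of degrees.
Intersection count = 8 * 12 = 96

96


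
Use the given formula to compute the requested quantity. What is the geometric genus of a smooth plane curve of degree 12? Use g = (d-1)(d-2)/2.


Using the genus formula for smooth plane curves:
g = (d-1)(d-2)/2
g = (12-1)(12-2)/2
g = 11*10/2
g = 110/2 = 55

55


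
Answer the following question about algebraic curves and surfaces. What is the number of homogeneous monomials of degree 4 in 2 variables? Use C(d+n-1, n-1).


The number of degree-4 monomials in 2 variables is C(d+n-1, n-1).
= C(4+2-1, 2-1) = C(5, 1)
= 5

5


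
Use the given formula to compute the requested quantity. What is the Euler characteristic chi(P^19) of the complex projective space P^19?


The complex projective space P^19 has one cell in each even real dimension 0, 2, ..., 38.
The cohomology groups are H^{2k}(P^19) = Z for k = 0,...,19, and 0 otherwise.
Euler characteristic = sum of Betti numbers = 1 per even-dimensional cohomology group.
chi(P^19) = 19 + 1 = 20

20


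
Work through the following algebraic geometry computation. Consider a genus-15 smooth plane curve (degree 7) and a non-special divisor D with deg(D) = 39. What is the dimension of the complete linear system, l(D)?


First, compute the genus of a smooth plane curve of degree 7:
g = (d-1)(d-2)/2 = (7-1)(7-2)/2 = 15
For a non-special divisor D (i.e., h^1(D) = 0), Riemann-Roch gives:
l(D) = deg(D) - g + 1
Since deg(D) = 39 >= 2g - 1 = 29, D is non-special.
l(D) = 39 - 15 + 1 = 25

25


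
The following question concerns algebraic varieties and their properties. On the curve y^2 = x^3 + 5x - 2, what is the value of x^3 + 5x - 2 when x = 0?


Compute x^3 + 5x - 2 at x = 0:
x^3 = 0^3 = 0
5*x = 5*0 = 0
Sum: 0 + 0 - 2 = -2

-2


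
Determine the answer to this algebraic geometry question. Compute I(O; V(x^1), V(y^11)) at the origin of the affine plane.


The intersection multiplicity of V(x^a) and V(y^b) at the origin is:
I(O; V(x^1), V(y^11)) = dim_k(k[x,y]/(x^1, y^11))
A basis for k[x,y]/(x^1, y^11) is the set of monomials x^i * y^j
where 0 <= i < 1 and 0 <= j < 11.
The number of such monomials is 1 * 11 = 11

11


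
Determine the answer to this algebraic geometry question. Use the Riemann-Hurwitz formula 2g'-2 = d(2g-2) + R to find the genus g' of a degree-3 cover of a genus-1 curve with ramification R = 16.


Riemann-Hurwitz formula: 2g' - 2 = d(2g - 2) + R
Given: d = 3, g = 1, R = 16
2g' - 2 = 3*(2*1 - 2) + 16
2g' - 2 = 3*0 + 16
2g' - 2 = 0 + 16 = 16
2g' = 18
g' = 9

9


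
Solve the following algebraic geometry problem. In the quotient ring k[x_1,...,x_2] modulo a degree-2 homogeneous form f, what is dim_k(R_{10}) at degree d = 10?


For R = k[x_1,...,x_n]/(f) with f homogeneous of degree e:
The Hilbert series is (1 - t^e)/(1 - t)^n.
So h(d) = C(d+n-1, n-1) - C(d-e+n-1, n-1) for d >= e.
With n=2, e=2, d=10:
C(10+2-1, 2-1) = C(11, 1) = 11
C(10-2+2-1, 2-1) = C(9, 1) = 9
h(10) = 11 - 9 = 2

2


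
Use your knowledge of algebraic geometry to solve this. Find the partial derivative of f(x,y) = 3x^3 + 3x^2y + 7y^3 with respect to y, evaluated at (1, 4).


df/dy = 3*x^2 + 3*7*y^2
At (1,4): 3*1^2 + 3*7*4^2
= 3 + 336
= 339

339


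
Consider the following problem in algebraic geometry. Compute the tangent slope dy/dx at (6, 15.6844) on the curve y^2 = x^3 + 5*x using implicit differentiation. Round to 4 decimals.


Using implicit differentiation of y^2 = x^3 + 5*x:
2y * dy/dx = 3x^2 + 5
dy/dx = (3x^2 + 5)/(2y)
Numerator: 3*6^2 + 5 = 113
Denominator: 2*15.6844 = 31.3688
dy/dx = 113/31.3688 = 3.6023

3.6023


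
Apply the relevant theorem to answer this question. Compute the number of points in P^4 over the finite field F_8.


P^4(F_8) has (q^(n+1) - 1)/(q - 1) points.
= 8^4 + 8^3 + 8^2 + 8^1 + 8^0
= 4096 + 512 + 64 + 8 + 1
= 4681

4681


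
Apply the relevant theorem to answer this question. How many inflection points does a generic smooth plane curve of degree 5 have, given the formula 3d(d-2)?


For a general smooth plane curve C of degree d, the inflection points are
the intersection of C with its Hessian curve, which has degree 3(d-2).
By Bezout, the total intersection number is d * 3(d-2) = 5 * 9 = 45.
For a general curve every flex is ordinary, so each contributes
multiplicity 1 to C·Hess(C), and the number of distinct inflection
points is 3d(d-2).
Inflection points = 3*5*(5-2) = 3*5*3 = 45

45


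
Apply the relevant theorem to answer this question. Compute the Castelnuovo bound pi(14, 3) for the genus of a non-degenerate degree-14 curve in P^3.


Castelnuovo's bound: write d - 1 = m(r-1) + epsilon with 0 <= epsilon < r-1.
d - 1 = 14 - 1 = 13
r - 1 = 3 - 1 = 2
13 = 6*2 + 1, so m = 6, epsilon = 1
pi(d, r) = m(m-1)(r-1)/2 + m*epsilon
= 6*5*2/2 + 6*1
= 60/2 + 6
= 30 + 6 = 36

36


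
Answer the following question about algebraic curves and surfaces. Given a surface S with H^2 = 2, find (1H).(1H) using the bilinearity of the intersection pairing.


Using bilinearity of the intersection pairing on a surface S:
(aH).(bH) = ab * (H.H)
We have H^2 = 2.
D.E = (1H).(1H) = 1*1*2
= 1*2
= 2

2


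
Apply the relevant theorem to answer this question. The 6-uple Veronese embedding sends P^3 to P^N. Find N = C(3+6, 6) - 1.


The Veronese embedding v_d: P^n -> P^N maps each point to all
degree-d monomials in n+1 homogeneous coordinates.
N = C(n+d, d) - 1
N = C(3+6, 6) - 1
N = C(9, 6) - 1
C(9, 6) = 84
N = 84 - 1 = 83

83


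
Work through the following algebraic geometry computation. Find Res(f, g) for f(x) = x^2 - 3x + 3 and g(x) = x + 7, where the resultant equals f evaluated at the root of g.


For Res(f, x - c), we evaluate f at x = c.
f(-7) = (-7)^2 - 3*(-7) + 3
= 49 + 21 + 3
= 70 + 3 = 73
Res(f, g) = 73

73


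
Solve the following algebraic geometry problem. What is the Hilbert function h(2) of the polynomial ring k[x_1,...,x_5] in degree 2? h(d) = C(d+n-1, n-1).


The Hilbert function for the polynomial ring in 5 variables is:
h(d) = C(d+n-1, n-1)
h(2) = C(2+5-1, 5-1) = C(6, 4)
= 6! / (4! * 2!)
= 15

15


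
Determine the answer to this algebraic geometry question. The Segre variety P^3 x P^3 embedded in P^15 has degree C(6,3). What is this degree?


The degree of the Segre variety P^3 x P^3 is C(m+n, m).
= C(6, 3)
= 20

20


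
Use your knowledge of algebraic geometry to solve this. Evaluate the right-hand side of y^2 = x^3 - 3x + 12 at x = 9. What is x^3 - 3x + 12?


Compute x^3 - 3x + 12 at x = 9:
x^3 = 9^3 = 729
(-3)*x = (-3)*9 = -27
Sum: 729 - 27 + 12 = 714

714


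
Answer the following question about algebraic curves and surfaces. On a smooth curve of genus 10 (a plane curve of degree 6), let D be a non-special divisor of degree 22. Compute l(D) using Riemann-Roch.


First, compute the genus of a smooth plane curve of degree 6:
g = (d-1)(d-2)/2 = (6-1)(6-2)/2 = 10
For a non-special divisor D (i.e., h^1(D) = 0), Riemann-Roch gives:
l(D) = deg(D) - g + 1
Since deg(D) = 22 >= 2g - 1 = 19, D is non-special.
l(D) = 22 - 10 + 1 = 13

13


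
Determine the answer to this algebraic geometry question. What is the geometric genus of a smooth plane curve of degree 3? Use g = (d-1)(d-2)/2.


Using the genus formula for smooth plane curves:
g = (d-1)(d-2)/2
g = (3-1)(3-2)/2
g = 2*1/2
g = 2/2 = 1

1


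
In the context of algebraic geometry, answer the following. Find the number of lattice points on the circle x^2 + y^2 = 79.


Systematically check integer values of x where x^2 <= 79.
For each valid x, check if 79 - x^2 is a perfect square.
Total integer solutions found: 0

0


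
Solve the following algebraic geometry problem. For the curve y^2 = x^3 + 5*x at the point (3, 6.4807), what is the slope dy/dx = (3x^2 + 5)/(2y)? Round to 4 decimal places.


Using implicit differentiation of y^2 = x^3 + 5*x:
2y * dy/dx = 3x^2 + 5
dy/dx = (3x^2 + 5)/(2y)
Numerator: 3*3^2 + 5 = 32
Denominator: 2*6.4807 = 12.9614
dy/dx = 32/12.9614 = 2.4689

2.4689


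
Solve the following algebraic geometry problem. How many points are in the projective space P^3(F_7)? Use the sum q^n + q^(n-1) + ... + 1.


P^3(F_7) has (q^(n+1) - 1)/(q - 1) points.
= 7^3 + 7^2 + 7^1 + 7^0
= 343 + 49 + 7 + 1
= 400

400


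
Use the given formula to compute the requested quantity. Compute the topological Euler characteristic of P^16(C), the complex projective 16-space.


The complex projective space P^16 has one cell in each even real dimension 0, 2, ..., 32.
The cohomology groups are H^{2k}(P^16) = Z for k = 0,...,16, and 0 otherwise.
Euler characteristic = sum of Betti numbers = 1 per even-dimensional cohomology group.
chi(P^16) = 16 + 1 = 17

17


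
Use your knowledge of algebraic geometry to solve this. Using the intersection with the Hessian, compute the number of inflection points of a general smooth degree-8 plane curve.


For a general smooth plane curve C of degree d, the inflection points are
the intersection of C with its Hessian curve, which has degree 3(d-2).
By Bezout, the total intersection number is d * 3(d-2) = 8 * 18 = 144.
For a general curve every flex is ordinary, so each contributes
multiplicity 1 to C·Hess(C), and the number of distinct inflection
points is 3d(d-2).
Inflection points = 3*8*(8-2) = 3*8*6 = 144

144


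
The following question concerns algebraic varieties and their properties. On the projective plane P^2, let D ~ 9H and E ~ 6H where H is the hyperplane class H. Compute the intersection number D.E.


Using bilinearity of the intersection pairing on the projective plane P^2:
(aH).(bH) = ab * (H.H)
We have H^2 = 1 (Bezout).
D.E = (9H).(6H) = 9*6*1
= 54*1
= 54

54


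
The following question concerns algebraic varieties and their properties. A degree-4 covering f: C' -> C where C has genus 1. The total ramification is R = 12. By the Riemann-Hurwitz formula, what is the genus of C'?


Riemann-Hurwitz formula: 2g' - 2 = d(2g - 2) + R
Given: d = 4, g = 1, R = 12
2g' - 2 = 4*(2*1 - 2) + 12
2g' - 2 = 4*0 + 12
2g' - 2 = 0 + 12 = 12
2g' = 14
g' = 7

7


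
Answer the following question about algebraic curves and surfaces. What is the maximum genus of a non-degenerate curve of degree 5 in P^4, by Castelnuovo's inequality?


Castelnuovo's bound: write d - 1 = m(r-1) + epsilon with 0 <= epsilon < r-1.
d - 1 = 5 - 1 = 4
r - 1 = 4 - 1 = 3
4 = 1*3 + 1, so m = 1, epsilon = 1
pi(d, r) = m(m-1)(r-1)/2 + m*epsilon
= 1*0*3/2 + 1*1
= 0/2 + 1
= 0 + 1 = 1

1


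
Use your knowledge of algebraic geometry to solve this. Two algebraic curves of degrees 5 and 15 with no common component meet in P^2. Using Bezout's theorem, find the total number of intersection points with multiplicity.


Bezout's theorem states the intersection count equals the product of degrees.
Intersection count = 5 * 15 = 75

75


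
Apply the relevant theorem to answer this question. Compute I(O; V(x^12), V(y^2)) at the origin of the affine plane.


The intersection multiplicity of V(x^a) and V(y^b) at the origin is:
I(O; V(x^12), V(y^2)) = dim_k(k[x,y]/(x^12, y^2))
A basis for k[x,y]/(x^12, y^2) is the set of monomials x^i * y^j
where 0 <= i < 12 and 0 <= j < 2.
The number of such monomials is 12 * 2 = 24

24


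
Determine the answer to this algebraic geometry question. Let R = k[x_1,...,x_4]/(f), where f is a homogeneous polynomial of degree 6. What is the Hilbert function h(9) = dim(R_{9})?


For R = k[x_1,...,x_n]/(f) with f homogeneous of degree e:
The Hilbert series is (1 - t^e)/(1 - t)^n.
So h(d) = C(d+n-1, n-1) - C(d-e+n-1, n-1) for d >= e.
With n=4, e=6, d=9:
C(9+4-1, 4-1) = C(12, 3) = 220
C(9-6+4-1, 4-1) = C(6, 3) = 20
h(9) = 220 - 20 = 200

200


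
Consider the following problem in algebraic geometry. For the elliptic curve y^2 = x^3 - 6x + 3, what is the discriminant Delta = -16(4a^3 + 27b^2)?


Compute each component:
4a^3 = 4*(-6)^3 = 4*(-216) = -864
27b^2 = 27*3^2 = 27*9 = 243
4a^3 + 27b^2 = -864 + 243 = -621
Delta = -16*(-621) = 9936

9936


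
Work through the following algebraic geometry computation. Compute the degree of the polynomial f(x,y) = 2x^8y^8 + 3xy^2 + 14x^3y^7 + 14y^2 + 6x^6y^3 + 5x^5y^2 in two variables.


Examine each term for its total degree (sum of exponents).
  Term '2x^8y^8' has total degree 8+8 = 16.
  Term '3xy^2' has total degree 1+2 = 3.
  Term '14x^3y^7' has total degree 3+7 = 10.
  Term '14y^2' has total degree 0+2 = 2.
  Term '6x^6y^3' has total degree 6+3 = 9.
  Term '5x^5y^2' has total degree 5+2 = 7.
The maximum total degree among all terms is 16.

16


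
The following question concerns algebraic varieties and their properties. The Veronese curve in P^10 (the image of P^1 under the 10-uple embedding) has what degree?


The rational normal curve in P^10 is the image of P^1 under the 10-uple Veronese.
A general hyperplane in P^10 pulls back to a degree-10 form on P^1, which has 10 zeros,
so the curve meets a general hyperplane in 10 points. Degree = 10.

10


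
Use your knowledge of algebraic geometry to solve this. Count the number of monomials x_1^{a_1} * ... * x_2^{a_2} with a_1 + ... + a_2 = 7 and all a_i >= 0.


The number of degree-7 monomials in 2 variables is C(d+n-1, n-1).
= C(7+2-1, 2-1) = C(8, 1)
= 8

8


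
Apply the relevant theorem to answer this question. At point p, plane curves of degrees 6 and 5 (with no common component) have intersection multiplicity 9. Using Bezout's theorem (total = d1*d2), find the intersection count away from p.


By Bezout's theorem, the total intersection number is d1 * d2.
Total = 6 * 5 = 30
Intersection multiplicity at p = 9
Remaining intersections = 30 - 9 = 21

21


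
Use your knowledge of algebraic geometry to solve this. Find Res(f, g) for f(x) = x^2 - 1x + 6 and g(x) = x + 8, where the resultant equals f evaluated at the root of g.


For Res(f, x - c), we evaluate f at x = c.
f(-8) = (-8)^2 - 1*(-8) + 6
= 64 + 8 + 6
= 72 + 6 = 78
Res(f, g) = 78

78


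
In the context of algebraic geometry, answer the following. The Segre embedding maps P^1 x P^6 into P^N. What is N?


The Segre embedding maps P^m x P^n into P^N via
all products of coordinates from each factor.
N = (m+1)(n+1) - 1
N = (1+1)(6+1) - 1
N = 2*7 - 1
N = 14 - 1 = 13

13


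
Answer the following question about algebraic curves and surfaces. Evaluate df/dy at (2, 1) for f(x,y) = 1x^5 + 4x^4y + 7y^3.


df/dy = 4*x^4 + 3*7*y^2
At (2,1): 4*2^4 + 3*7*1^2
= 64 + 21
= 85

85


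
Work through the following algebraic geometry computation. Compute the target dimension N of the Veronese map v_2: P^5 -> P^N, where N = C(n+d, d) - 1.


The Veronese embedding v_d: P^n -> P^N maps each point to all
degree-d monomials in n+1 homogeneous coordinates.
N = C(n+d, d) - 1
N = C(5+2, 2) - 1
N = C(7, 2) - 1
C(7, 2) = 21
N = 21 - 1 = 20

20


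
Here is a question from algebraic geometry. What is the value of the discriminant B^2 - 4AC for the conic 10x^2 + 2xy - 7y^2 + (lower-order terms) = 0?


The discriminant of a conic Ax^2 + Bxy + Cy^2 + ... = 0 is B^2 - 4AC.
B^2 = 2^2 = 4
4AC = 4*10*(-7) = -280
Discriminant = 4 + 280 = 284

284


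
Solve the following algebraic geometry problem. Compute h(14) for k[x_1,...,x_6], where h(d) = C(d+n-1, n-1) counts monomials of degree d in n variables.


The Hilbert function for the polynomial ring in 6 variables is:
h(d) = C(d+n-1, n-1)
h(14) = C(14+6-1, 6-1) = C(19, 5)
= 19! / (5! * 14!)
= 11628

11628


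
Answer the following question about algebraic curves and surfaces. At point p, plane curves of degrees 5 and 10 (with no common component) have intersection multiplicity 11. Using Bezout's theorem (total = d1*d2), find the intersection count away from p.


By Bezout's theorem, the total intersection number is d1 * d2.
Total = 5 * 10 = 50
Intersection multiplicity at p = 11
Remaining intersections = 50 - 11 = 39

39


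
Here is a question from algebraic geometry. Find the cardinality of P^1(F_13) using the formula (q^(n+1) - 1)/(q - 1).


P^1(F_13) has (q^(n+1) - 1)/(q - 1) points.
= 13^1 + 13^0
= 13 + 1
= 14

14


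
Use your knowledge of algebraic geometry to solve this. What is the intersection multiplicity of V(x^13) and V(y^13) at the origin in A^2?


The intersection multiplicity of V(x^a) and V(y^b) at the origin is:
I(O; V(x^13), V(y^13)) = dim_k(k[x,y]/(x^13, y^13))
A basis for k[x,y]/(x^13, y^13) is the set of monomials x^i * y^j
where 0 <= i < 13 and 0 <= j < 13.
The number of such monomials is 13 * 13 = 169

169


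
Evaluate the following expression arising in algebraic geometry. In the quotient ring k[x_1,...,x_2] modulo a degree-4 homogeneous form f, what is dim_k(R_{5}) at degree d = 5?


For R = k[x_1,...,x_n]/(f) with f homogeneous of degree e:
The Hilbert series is (1 - t^e)/(1 - t)^n.
So h(d) = C(d+n-1, n-1) - C(d-e+n-1, n-1) for d >= e.
With n=2, e=4, d=5:
C(5+2-1, 2-1) = C(6, 1) = 6
C(5-4+2-1, 2-1) = C(2, 1) = 2
h(5) = 6 - 2 = 4

4


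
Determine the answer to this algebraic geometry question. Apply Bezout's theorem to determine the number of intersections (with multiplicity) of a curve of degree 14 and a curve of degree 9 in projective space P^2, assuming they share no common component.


Bezout's theorem states the intersection count equals the product of degrees.
Intersection count = 14 * 9 = 126

126


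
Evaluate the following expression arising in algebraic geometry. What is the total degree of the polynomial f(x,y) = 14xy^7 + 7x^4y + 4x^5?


Examine each term for its total degree (sum of exponents).
  Term '14xy^7' has total degree 1+7 = 8.
  Term '7x^4y' has total degree 4+1 = 5.
  Term '4x^5' has total degree 5+0 = 5.
The maximum total degree among all terms is 8.

8


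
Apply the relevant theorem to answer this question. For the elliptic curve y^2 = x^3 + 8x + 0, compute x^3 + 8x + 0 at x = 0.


Compute x^3 + 8x + 0 at x = 0:
x^3 = 0^3 = 0
8*x = 8*0 = 0
Sum: 0 + 0 + 0 = 0

0


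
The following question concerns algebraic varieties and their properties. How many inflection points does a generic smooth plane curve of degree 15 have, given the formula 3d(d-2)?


For a general smooth plane curve C of degree d, the inflection points are
the intersection of C with its Hessian curve, which has degree 3(d-2).
By Bezout, the total intersection number is d * 3(d-2) = 15 * 39 = 585.
For a general curve every flex is ordinary, so each contributes
multiplicity 1 to C·Hess(C), and the number of distinct inflection
points is 3d(d-2).
Inflection points = 3*15*(15-2) = 3*15*13 = 585

585


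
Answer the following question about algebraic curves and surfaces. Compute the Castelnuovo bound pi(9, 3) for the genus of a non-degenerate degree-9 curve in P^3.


Castelnuovo's bound: write d - 1 = m(r-1) + epsilon with 0 <= epsilon < r-1.
d - 1 = 9 - 1 = 8
r - 1 = 3 - 1 = 2
8 = 4*2 + 0, so m = 4, epsilon = 0
pi(d, r) = m(m-1)(r-1)/2 + m*epsilon
= 4*3*2/2 + 4*0
= 24/2 + 0
= 12 + 0 = 12

12


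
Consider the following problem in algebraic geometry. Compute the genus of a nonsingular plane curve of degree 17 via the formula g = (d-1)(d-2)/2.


Using the genus formula for smooth plane curves:
g = (d-1)(d-2)/2
g = (17-1)(17-2)/2
g = 16*15/2
g = 240/2 = 120

120


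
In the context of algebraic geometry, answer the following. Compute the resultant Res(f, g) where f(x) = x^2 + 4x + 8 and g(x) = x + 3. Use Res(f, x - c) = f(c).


For Res(f, x - c), we evaluate f at x = c.
f(-3) = (-3)^2 + 4*(-3) + 8
= 9 - 12 + 8
= -3 + 8 = 5
Res(f, g) = 5

5


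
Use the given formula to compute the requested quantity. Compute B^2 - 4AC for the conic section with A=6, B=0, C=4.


The discriminant of a conic Ax^2 + Bxy + Cy^2 + ... = 0 is B^2 - 4AC.
B^2 = 0^2 = 0
4AC = 4*6*4 = 96
Discriminant = 0 - 96 = -96

-96


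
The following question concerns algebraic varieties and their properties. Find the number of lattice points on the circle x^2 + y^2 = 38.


Systematically check integer values of x where x^2 <= 38.
For each valid x, check if 38 - x^2 is a perfect square.
Total integer solutions found: 0

0


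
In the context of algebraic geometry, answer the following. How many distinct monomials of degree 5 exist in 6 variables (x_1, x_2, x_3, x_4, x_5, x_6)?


The number of degree-5 monomials in 6 variables is C(d+n-1, n-1).
= C(5+6-1, 6-1) = C(10, 5)
= 252

252


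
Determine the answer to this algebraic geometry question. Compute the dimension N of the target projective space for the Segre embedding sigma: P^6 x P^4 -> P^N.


The Segre embedding maps P^m x P^n into P^N via
all products of coordinates from each factor.
N = (m+1)(n+1) - 1
N = (6+1)(4+1) - 1
N = 7*5 - 1
N = 35 - 1 = 34

34


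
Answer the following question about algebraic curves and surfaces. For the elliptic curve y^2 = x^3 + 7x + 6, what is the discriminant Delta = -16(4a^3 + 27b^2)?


Compute each component:
4a^3 = 4*7^3 = 4*343 = 1372
27b^2 = 27*6^2 = 27*36 = 972
4a^3 + 27b^2 = 1372 + 972 = 2344
Delta = -16*2344 = -37504

-37504


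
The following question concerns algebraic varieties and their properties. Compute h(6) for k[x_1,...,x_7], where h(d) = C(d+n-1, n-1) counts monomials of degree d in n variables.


The Hilbert function for the polynomial ring in 7 variables is:
h(d) = C(d+n-1, n-1)
h(6) = C(6+7-1, 7-1) = C(12, 6)
= 12! / (6! * 6!)
= 924

924


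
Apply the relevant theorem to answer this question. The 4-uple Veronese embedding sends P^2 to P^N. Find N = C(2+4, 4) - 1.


The Veronese embedding v_d: P^n -> P^N maps each point to all
degree-d monomials in n+1 homogeneous coordinates.
N = C(n+d, d) - 1
N = C(2+4, 4) - 1
N = C(6, 4) - 1
C(6, 4) = 15
N = 15 - 1 = 14

14


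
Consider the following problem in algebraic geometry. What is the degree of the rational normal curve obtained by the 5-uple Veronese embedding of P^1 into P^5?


The rational normal curve in P^5 is the image of P^1 under the 5-uple Veronese.
A general hyperplane in P^5 pulls back to a degree-5 form on P^1, which has 5 zeros,
so the curve meets a general hyperplane in 5 points. Degree = 5.

5


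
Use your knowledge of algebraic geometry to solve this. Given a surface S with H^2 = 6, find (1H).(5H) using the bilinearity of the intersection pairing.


Using bilinearity of the intersection pairing on a surface S:
(aH).(bH) = ab * (H.H)
We have H^2 = 6.
D.E = (1H).(5H) = 1*5*6
= 5*6
= 30

30


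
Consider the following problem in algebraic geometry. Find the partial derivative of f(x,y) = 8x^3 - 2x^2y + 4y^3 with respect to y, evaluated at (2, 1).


df/dy = (-2)*x^2 + 3*4*y^2
At (2,1): (-2)*2^2 + 3*4*1^2
= -8 + 12
= 4

4


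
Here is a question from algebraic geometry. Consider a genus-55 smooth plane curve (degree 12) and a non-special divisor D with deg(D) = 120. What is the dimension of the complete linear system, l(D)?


First, compute the genus of a smooth plane curve of degree 12:
g = (d-1)(d-2)/2 = (12-1)(12-2)/2 = 55
For a non-special divisor D (i.e., h^1(D) = 0), Riemann-Roch gives:
l(D) = deg(D) - g + 1
Since deg(D) = 120 >= 2g - 1 = 109, D is non-special.
l(D) = 120 - 55 + 1 = 66

66


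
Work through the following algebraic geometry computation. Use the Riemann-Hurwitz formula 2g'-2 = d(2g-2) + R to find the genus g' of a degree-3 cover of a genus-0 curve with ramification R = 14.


Riemann-Hurwitz formula: 2g' - 2 = d(2g - 2) + R
Given: d = 3, g = 0, R = 14
2g' - 2 = 3*(2*0 - 2) + 14
2g' - 2 = 3*(-2) + 14
2g' - 2 = -6 + 14 = 8
2g' = 10
g' = 5

5


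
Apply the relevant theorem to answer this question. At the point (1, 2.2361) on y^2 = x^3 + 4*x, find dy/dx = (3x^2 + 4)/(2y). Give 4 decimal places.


Using implicit differentiation of y^2 = x^3 + 4*x:
2y * dy/dx = 3x^2 + 4
dy/dx = (3x^2 + 4)/(2y)
Numerator: 3*1^2 + 4 = 7
Denominator: 2*2.2361 = 4.4722
dy/dx = 7/4.4722 = 1.5652

1.5652


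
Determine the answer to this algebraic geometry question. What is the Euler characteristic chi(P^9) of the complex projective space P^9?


The complex projective space P^9 has one cell in each even real dimension 0, 2, ..., 18.
The cohomology groups are H^{2k}(P^9) = Z for k = 0,...,9, and 0 otherwise.
Euler characteristic = sum of Betti numbers = 1 per even-dimensional cohomology group.
chi(P^9) = 9 + 1 = 10

10


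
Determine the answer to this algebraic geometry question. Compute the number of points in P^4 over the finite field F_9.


P^4(F_9) has (q^(n+1) - 1)/(q - 1) points.
= 9^4 + 9^3 + 9^2 + 9^1 + 9^0
= 6561 + 729 + 81 + 9 + 1
= 7381

7381


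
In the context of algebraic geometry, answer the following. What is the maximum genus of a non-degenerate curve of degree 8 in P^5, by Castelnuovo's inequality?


Castelnuovo's bound: write d - 1 = m(r-1) + epsilon with 0 <= epsilon < r-1.
d - 1 = 8 - 1 = 7
r - 1 = 5 - 1 = 4
7 = 1*4 + 3, so m = 1, epsilon = 3
pi(d, r) = m(m-1)(r-1)/2 + m*epsilon
= 1*0*4/2 + 1*3
= 0/2 + 3
= 0 + 3 = 3

3


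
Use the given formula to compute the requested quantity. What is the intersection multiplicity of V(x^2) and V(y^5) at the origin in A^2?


The intersection multiplicity of V(x^a) and V(y^b) at the origin is:
I(O; V(x^2), V(y^5)) = dim_k(k[x,y]/(x^2, y^5))
A basis for k[x,y]/(x^2, y^5) is the set of monomials x^i * y^j
where 0 <= i < 2 and 0 <= j < 5.
The number of such monomials is 2 * 5 = 10

10


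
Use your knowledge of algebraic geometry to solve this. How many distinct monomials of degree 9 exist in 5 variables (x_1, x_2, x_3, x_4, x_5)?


The number of degree-9 monomials in 5 variables is C(d+n-1, n-1).
= C(9+5-1, 5-1) = C(13, 4)
= 715

715


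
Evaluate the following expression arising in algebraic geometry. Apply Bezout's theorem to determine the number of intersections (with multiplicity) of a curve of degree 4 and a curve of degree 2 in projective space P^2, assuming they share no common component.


Bezout's theorem states the intersection count equals the product of degrees.
Intersection count = 4 * 2 = 8

8


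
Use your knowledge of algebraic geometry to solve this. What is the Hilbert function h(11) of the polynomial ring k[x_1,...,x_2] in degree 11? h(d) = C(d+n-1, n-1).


The Hilbert function for the polynomial ring in 2 variables is:
h(d) = C(d+n-1, n-1)
h(11) = C(11+2-1, 2-1) = C(12, 1)
= 12! / (1! * 11!)
= 12

12


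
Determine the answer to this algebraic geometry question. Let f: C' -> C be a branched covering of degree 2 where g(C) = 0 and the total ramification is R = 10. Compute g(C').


Riemann-Hurwitz formula: 2g' - 2 = d(2g - 2) + R
Given: d = 2, g = 0, R = 10
2g' - 2 = 2*(2*0 - 2) + 10
2g' - 2 = 2*(-2) + 10
2g' - 2 = -4 + 10 = 6
2g' = 8
g' = 4

4


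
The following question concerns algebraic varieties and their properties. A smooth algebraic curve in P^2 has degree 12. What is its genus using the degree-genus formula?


Using the genus formula for smooth plane curves:
g = (d-1)(d-2)/2
g = (12-1)(12-2)/2
g = 11*10/2
g = 110/2 = 55

55


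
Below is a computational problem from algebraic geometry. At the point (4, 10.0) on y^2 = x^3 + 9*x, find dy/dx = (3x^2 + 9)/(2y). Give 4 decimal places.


Using implicit differentiation of y^2 = x^3 + 9*x:
2y * dy/dx = 3x^2 + 9
dy/dx = (3x^2 + 9)/(2y)
Numerator: 3*4^2 + 9 = 57
Denominator: 2*10.0 = 20.0
dy/dx = 57/20.0 = 2.8500

2.8500


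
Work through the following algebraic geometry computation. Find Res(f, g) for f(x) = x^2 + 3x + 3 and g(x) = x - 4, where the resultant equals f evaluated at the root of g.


For Res(f, x - c), we evaluate f at x = c.
f(4) = 4^2 + 3*4 + 3
= 16 + 12 + 3
= 28 + 3 = 31
Res(f, g) = 31

31


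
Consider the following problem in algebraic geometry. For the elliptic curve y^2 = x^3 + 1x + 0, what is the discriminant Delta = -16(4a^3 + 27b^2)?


Compute each component:
4a^3 = 4*1^3 = 4*1 = 4
27b^2 = 27*0^2 = 27*0 = 0
4a^3 + 27b^2 = 4 + 0 = 4
Delta = -16*4 = -64

-64


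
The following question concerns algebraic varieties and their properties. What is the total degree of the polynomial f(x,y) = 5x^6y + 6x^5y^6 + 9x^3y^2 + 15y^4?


Examine each term for its total degree (sum of exponents).
  Term '5x^6y' has total degree 6+1 = 7.
  Term '6x^5y^6' has total degree 5+6 = 11.
  Term '9x^3y^2' has total degree 3+2 = 5.
  Term '15y^4' has total degree 0+4 = 4.
The maximum total degree among all terms is 11.

11


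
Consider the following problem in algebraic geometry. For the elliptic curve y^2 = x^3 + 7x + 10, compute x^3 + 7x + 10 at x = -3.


Compute x^3 + 7x + 10 at x = -3:
x^3 = (-3)^3 = -27
7*x = 7*(-3) = -21
Sum: -27 - 21 + 10 = -38

-38


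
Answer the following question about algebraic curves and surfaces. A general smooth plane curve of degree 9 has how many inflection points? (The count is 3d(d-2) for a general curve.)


For a general smooth plane curve C of degree d, the inflection points are
the intersection of C with its Hessian curve, which has degree 3(d-2).
By Bezout, the total intersection number is d * 3(d-2) = 9 * 21 = 189.
For a general curve every flex is ordinary, so each contributes
multiplicity 1 to C·Hess(C), and the number of distinct inflection
points is 3d(d-2).
Inflection points = 3*9*(9-2) = 3*9*7 = 189

189


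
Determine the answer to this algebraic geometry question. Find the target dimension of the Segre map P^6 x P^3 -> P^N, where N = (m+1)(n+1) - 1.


The Segre embedding maps P^m x P^n into P^N via
all products of coordinates from each factor.
N = (m+1)(n+1) - 1
N = (6+1)(3+1) - 1
N = 7*4 - 1
N = 28 - 1 = 27

27


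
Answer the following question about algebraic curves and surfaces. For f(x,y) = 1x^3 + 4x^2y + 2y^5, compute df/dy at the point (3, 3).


df/dy = 4*x^2 + 5*2*y^4
At (3,3): 4*3^2 + 5*2*3^4
= 36 + 810
= 846

846


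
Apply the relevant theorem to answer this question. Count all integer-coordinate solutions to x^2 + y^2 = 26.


Systematically check integer values of x where x^2 <= 26.
For each valid x, check if 26 - x^2 is a perfect square.
x=1: 26 - 1 = 25, sqrt = 5 (valid)
x=5: 26 - 25 = 1, sqrt = 1 (valid)
Total integer solutions found: 8

8


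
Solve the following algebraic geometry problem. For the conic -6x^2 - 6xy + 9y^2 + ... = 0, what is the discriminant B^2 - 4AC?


The discriminant of a conic Ax^2 + Bxy + Cy^2 + ... = 0 is B^2 - 4AC.
B^2 = (-6)^2 = 36
4AC = 4*(-6)*9 = -216
Discriminant = 36 + 216 = 252

252


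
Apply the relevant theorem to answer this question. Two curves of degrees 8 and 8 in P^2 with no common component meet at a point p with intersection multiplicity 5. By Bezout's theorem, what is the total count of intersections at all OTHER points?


By Bezout's theorem, the total intersection number is d1 * d2.
Total = 8 * 8 = 64
Intersection multiplicity at p = 5
Remaining intersections = 64 - 5 = 59

59


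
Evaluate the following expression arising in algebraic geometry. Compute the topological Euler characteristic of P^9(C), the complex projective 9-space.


The complex projective space P^9 has one cell in each even real dimension 0, 2, ..., 18.
The cohomology groups are H^{2k}(P^9) = Z for k = 0,...,9, and 0 otherwise.
Euler characteristic = sum of Betti numbers = 1 per even-dimensional cohomology group.
chi(P^9) = 9 + 1 = 10

10


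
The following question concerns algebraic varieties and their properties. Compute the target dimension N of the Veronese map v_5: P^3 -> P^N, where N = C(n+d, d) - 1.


The Veronese embedding v_d: P^n -> P^N maps each point to all
degree-d monomials in n+1 homogeneous coordinates.
N = C(n+d, d) - 1
N = C(3+5, 5) - 1
N = C(8, 5) - 1
C(8, 5) = 56
N = 56 - 1 = 55

55


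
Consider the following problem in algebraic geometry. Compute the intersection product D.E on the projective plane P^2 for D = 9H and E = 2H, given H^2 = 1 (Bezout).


Using bilinearity of the intersection pairing on the projective plane P^2:
(aH).(bH) = ab * (H.H)
We have H^2 = 1 (Bezout).
D.E = (9H).(2H) = 9*2*1
= 18*1
= 18

18


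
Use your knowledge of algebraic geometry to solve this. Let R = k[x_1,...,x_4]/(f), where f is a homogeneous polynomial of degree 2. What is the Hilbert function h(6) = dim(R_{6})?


For R = k[x_1,...,x_n]/(f) with f homogeneous of degree e:
The Hilbert series is (1 - t^e)/(1 - t)^n.
So h(d) = C(d+n-1, n-1) - C(d-e+n-1, n-1) for d >= e.
With n=4, e=2, d=6:
C(6+4-1, 4-1) = C(9, 3) = 84
C(6-2+4-1, 4-1) = C(7, 3) = 35
h(6) = 84 - 35 = 49

49


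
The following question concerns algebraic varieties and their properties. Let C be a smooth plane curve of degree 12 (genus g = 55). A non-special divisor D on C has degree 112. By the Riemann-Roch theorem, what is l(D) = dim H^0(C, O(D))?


First, compute the genus of a smooth plane curve of degree 12:
g = (d-1)(d-2)/2 = (12-1)(12-2)/2 = 55
For a non-special divisor D (i.e., h^1(D) = 0), Riemann-Roch gives:
l(D) = deg(D) - g + 1
Since deg(D) = 112 >= 2g - 1 = 109, D is non-special.
l(D) = 112 - 55 + 1 = 58

58


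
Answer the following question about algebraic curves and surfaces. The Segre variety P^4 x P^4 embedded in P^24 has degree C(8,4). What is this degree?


The degree of the Segre variety P^4 x P^4 is C(m+n, m).
= C(8, 4)
= 70

70


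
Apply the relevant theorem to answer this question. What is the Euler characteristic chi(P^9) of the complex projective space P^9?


The complex projective space P^9 has one cell in each even real dimension 0, 2, ..., 18.
The cohomology groups are H^{2k}(P^9) = Z for k = 0,...,9, and 0 otherwise.
Euler characteristic = sum of Betti numbers = 1 per even-dimensional cohomology group.
chi(P^9) = 9 + 1 = 10

10


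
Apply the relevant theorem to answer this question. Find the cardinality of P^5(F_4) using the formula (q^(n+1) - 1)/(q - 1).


P^5(F_4) has (q^(n+1) - 1)/(q - 1) points.
= 4^5 + 4^4 + 4^3 + 4^2 + 4^1 + 4^0
= 1024 + 256 + 64 + 16 + 4 + 1
= 1365

1365


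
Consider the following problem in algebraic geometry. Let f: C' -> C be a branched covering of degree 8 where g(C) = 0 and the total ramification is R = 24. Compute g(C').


Riemann-Hurwitz formula: 2g' - 2 = d(2g - 2) + R
Given: d = 8, g = 0, R = 24
2g' - 2 = 8*(2*0 - 2) + 24
2g' - 2 = 8*(-2) + 24
2g' - 2 = -16 + 24 = 8
2g' = 10
g' = 5

5


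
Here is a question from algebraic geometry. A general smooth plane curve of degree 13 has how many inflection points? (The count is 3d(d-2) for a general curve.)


For a general smooth plane curve C of degree d, the inflection points are
the intersection of C with its Hessian curve, which has degree 3(d-2).
By Bezout, the total intersection number is d * 3(d-2) = 13 * 33 = 429.
For a general curve every flex is ordinary, so each contributes
multiplicity 1 to C·Hess(C), and the number of distinct inflection
points is 3d(d-2).
Inflection points = 3*13*(13-2) = 3*13*11 = 429

429


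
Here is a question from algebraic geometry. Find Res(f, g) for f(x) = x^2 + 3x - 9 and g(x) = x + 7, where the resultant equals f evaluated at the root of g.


For Res(f, x - c), we evaluate f at x = c.
f(-7) = (-7)^2 + 3*(-7) - 9
= 49 - 21 - 9
= 28 - 9 = 19
Res(f, g) = 19

19


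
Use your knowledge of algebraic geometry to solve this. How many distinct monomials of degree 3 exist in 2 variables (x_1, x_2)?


The number of degree-3 monomials in 2 variables is C(d+n-1, n-1).
= C(3+2-1, 2-1) = C(4, 1)
= 4

4


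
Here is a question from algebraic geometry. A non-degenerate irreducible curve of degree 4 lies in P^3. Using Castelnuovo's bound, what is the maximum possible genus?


Castelnuovo's bound: write d - 1 = m(r-1) + epsilon with 0 <= epsilon < r-1.
d - 1 = 4 - 1 = 3
r - 1 = 3 - 1 = 2
3 = 1*2 + 1, so m = 1, epsilon = 1
pi(d, r) = m(m-1)(r-1)/2 + m*epsilon
= 1*0*2/2 + 1*1
= 0/2 + 1
= 0 + 1 = 1

1
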